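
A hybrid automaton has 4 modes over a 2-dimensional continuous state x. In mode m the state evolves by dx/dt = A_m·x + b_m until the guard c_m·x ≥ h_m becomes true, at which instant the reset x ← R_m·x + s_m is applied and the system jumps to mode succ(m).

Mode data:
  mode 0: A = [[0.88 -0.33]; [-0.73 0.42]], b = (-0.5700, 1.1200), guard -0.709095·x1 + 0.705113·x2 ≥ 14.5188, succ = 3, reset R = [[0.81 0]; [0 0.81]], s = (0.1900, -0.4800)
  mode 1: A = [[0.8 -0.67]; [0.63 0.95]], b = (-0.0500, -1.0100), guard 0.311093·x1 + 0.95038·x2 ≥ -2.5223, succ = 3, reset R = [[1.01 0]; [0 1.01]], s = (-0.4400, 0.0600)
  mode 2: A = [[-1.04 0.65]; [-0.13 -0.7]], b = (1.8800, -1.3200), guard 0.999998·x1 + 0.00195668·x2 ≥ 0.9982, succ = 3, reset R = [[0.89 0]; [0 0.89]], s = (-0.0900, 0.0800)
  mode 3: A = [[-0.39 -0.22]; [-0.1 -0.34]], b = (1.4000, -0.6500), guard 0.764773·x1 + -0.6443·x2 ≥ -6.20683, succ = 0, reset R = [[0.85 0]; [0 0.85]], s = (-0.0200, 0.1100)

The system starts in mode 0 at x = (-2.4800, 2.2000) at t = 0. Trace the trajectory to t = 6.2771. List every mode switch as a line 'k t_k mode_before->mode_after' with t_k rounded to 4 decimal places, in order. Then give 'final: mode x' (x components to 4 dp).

1 1.0784 0->3
2 2.6443 3->0
3 3.4015 0->3
4 4.9715 3->0
5 5.7307 0->3
final: 3 -6.4841 6.7370

Mode 0: guard c·x = 14.5188 hit at Δt = 1.0784 (t = 1.0784), x⁻ = (-10.2958, 10.2368) → reset → x⁺ = (-8.1496, 7.8118), jump to mode 3
Mode 3: guard c·x = -6.2068 hit at Δt = 1.5659 (t = 2.6443), x⁻ = (-4.3069, 4.5213) → reset → x⁺ = (-3.6808, 3.9531), jump to mode 0
Mode 0: guard c·x = 14.5188 hit at Δt = 0.7572 (t = 3.4015), x⁻ = (-10.0550, 10.4789) → reset → x⁺ = (-7.9546, 8.0079), jump to mode 3
Mode 3: guard c·x = -6.2068 hit at Δt = 1.5700 (t = 4.9715), x⁻ = (-4.2282, 4.6147) → reset → x⁺ = (-3.6139, 4.0325), jump to mode 0
Mode 0: guard c·x = 14.5188 hit at Δt = 0.7592 (t = 5.7307), x⁻ = (-9.9750, 10.5594) → reset → x⁺ = (-7.8897, 8.0731), jump to mode 3
Mode 3: flow for 0.5464 to horizon, guard not reached → x = (-6.4841, 6.7370)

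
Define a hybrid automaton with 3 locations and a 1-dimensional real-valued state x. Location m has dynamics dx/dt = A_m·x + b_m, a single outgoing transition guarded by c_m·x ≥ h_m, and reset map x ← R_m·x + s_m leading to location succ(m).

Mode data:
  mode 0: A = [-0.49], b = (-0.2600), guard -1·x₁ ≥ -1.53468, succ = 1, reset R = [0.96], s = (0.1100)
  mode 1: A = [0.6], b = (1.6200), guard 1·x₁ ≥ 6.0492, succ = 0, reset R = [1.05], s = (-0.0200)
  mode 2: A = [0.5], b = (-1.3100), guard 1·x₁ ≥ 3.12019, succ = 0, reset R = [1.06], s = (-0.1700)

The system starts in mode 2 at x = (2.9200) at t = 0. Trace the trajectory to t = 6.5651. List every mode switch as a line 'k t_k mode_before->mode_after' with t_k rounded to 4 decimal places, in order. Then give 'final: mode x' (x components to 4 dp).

Mode 2: guard c·x = 3.1202 hit at Δt = 1.0224 (t = 1.0224), x⁻ = (3.1202) → reset → x⁺ = (3.1374), jump to mode 0
Mode 0: guard c·x = -1.5347 hit at Δt = 1.1722 (t = 2.1946), x⁻ = (1.5347) → reset → x⁺ = (1.5833), jump to mode 1
Mode 1: guard c·x = 6.0492 hit at Δt = 1.1904 (t = 3.3850), x⁻ = (6.0492) → reset → x⁺ = (6.3317), jump to mode 0
Mode 0: guard c·x = -1.5347 hit at Δt = 2.4505 (t = 5.8356), x⁻ = (1.5347) → reset → x⁺ = (1.5833), jump to mode 1
Mode 1: flow for 0.7295 to horizon, guard not reached → x = (3.9356)

1 1.0224 2->0
2 2.1946 0->1
3 3.3850 1->0
4 5.8356 0->1
final: 1 3.9356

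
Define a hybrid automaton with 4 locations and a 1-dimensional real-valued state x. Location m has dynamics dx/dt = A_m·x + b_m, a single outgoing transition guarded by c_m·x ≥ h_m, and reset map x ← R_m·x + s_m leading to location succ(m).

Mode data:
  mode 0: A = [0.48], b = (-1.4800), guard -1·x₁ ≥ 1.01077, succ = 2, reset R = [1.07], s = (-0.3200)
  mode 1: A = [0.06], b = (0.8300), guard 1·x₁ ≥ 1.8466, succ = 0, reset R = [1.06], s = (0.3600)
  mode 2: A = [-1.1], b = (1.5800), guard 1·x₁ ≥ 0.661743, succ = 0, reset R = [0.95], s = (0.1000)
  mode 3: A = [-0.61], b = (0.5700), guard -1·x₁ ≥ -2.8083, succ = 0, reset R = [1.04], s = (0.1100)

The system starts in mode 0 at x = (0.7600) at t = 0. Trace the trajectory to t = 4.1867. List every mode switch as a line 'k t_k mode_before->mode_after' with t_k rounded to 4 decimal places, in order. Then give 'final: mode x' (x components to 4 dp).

1 1.1803 0->2
2 2.3607 2->0
3 3.5131 0->2
final: 2 0.0837

Mode 0: guard c·x = 1.0108 hit at Δt = 1.1803 (t = 1.1803), x⁻ = (-1.0108) → reset → x⁺ = (-1.4015), jump to mode 2
Mode 2: guard c·x = 0.6617 hit at Δt = 1.1804 (t = 2.3607), x⁻ = (0.6617) → reset → x⁺ = (0.7287), jump to mode 0
Mode 0: guard c·x = 1.0108 hit at Δt = 1.1524 (t = 3.5131), x⁻ = (-1.0108) → reset → x⁺ = (-1.4015), jump to mode 2
Mode 2: flow for 0.6736 to horizon, guard not reached → x = (0.0837)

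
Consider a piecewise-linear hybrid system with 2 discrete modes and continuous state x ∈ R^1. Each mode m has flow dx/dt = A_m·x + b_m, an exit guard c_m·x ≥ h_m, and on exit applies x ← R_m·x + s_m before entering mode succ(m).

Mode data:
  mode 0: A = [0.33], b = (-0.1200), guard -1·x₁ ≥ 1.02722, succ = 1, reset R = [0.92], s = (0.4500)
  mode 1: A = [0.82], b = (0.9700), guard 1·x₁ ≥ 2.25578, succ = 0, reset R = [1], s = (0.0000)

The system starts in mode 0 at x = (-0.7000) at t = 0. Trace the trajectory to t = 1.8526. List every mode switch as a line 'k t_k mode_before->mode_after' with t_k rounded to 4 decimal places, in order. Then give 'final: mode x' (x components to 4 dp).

1 0.8128 0->1
final: 1 0.4307

Mode 0: guard c·x = 1.0272 hit at Δt = 0.8128 (t = 0.8128), x⁻ = (-1.0272) → reset → x⁺ = (-0.4950), jump to mode 1
Mode 1: flow for 1.0398 to horizon, guard not reached → x = (0.4307)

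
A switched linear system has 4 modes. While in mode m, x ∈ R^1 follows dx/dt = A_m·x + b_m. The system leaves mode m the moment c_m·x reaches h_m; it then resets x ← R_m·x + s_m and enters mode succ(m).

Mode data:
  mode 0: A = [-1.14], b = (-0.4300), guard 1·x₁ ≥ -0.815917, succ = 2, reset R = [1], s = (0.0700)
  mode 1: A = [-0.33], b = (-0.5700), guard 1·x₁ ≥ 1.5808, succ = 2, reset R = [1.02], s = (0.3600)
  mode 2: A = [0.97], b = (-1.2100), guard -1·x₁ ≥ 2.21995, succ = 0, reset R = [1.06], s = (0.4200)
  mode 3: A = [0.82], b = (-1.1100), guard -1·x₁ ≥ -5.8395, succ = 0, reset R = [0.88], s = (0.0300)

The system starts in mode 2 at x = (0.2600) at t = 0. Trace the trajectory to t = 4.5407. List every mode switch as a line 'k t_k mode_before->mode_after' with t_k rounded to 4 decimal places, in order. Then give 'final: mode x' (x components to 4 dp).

1 1.2949 2->0
2 2.4054 0->2
3 2.9761 2->0
4 4.0866 0->2
final: 2 -1.8491

Mode 2: guard c·x = 2.2199 hit at Δt = 1.2949 (t = 1.2949), x⁻ = (-2.2199) → reset → x⁺ = (-1.9331), jump to mode 0
Mode 0: guard c·x = -0.8159 hit at Δt = 1.1105 (t = 2.4054), x⁻ = (-0.8159) → reset → x⁺ = (-0.7459), jump to mode 2
Mode 2: guard c·x = 2.2199 hit at Δt = 0.5707 (t = 2.9761), x⁻ = (-2.2199) → reset → x⁺ = (-1.9331), jump to mode 0
Mode 0: guard c·x = -0.8159 hit at Δt = 1.1105 (t = 4.0866), x⁻ = (-0.8159) → reset → x⁺ = (-0.7459), jump to mode 2
Mode 2: flow for 0.4541 to horizon, guard not reached → x = (-1.8491)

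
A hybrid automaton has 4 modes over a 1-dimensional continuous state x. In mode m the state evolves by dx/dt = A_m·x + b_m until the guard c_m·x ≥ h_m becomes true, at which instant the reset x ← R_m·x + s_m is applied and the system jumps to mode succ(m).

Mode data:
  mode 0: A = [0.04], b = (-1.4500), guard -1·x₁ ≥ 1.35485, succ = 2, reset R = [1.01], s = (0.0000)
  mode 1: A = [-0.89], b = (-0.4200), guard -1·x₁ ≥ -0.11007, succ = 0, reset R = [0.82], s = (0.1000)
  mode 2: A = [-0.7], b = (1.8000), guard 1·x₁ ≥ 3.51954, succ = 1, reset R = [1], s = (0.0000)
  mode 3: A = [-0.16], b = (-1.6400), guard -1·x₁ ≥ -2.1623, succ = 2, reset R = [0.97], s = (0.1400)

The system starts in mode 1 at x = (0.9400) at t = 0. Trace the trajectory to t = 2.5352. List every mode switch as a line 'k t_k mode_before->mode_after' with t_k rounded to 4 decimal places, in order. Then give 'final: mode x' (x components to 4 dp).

Mode 1: guard c·x = -0.1101 hit at Δt = 0.9958 (t = 0.9958), x⁻ = (0.1101) → reset → x⁺ = (0.1903), jump to mode 0
Mode 0: guard c·x = 1.3549 hit at Δt = 1.0489 (t = 2.0447), x⁻ = (-1.3549) → reset → x⁺ = (-1.3684), jump to mode 2
Mode 2: flow for 0.4905 to horizon, guard not reached → x = (-0.2234)

1 0.9958 1->0
2 2.0447 0->2
final: 2 -0.2234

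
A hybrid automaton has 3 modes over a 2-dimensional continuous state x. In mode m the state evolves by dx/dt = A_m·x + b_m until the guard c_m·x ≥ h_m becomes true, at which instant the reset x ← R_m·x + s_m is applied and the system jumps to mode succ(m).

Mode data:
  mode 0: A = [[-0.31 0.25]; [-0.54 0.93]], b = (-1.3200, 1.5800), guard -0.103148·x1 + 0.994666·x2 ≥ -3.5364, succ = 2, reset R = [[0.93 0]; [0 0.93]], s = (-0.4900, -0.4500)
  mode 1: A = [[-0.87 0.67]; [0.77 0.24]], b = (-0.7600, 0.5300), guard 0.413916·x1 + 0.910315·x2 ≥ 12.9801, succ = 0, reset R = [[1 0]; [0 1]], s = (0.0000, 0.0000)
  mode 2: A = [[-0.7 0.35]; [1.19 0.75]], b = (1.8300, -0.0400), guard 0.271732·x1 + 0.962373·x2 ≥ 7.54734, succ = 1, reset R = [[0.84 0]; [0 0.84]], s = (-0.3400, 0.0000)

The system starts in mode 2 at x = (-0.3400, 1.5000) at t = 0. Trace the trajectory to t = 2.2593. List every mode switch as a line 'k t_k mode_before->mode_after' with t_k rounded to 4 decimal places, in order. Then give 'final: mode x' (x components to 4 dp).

Mode 2: guard c·x = 7.5473 hit at Δt = 1.4111 (t = 1.4111), x⁻ = (2.7212, 7.0741) → reset → x⁺ = (1.9458, 5.9422), jump to mode 1
Mode 1: flow for 0.8482 to horizon, guard not reached → x = (3.6552, 9.7363)

1 1.4111 2->1
final: 1 3.6552 9.7363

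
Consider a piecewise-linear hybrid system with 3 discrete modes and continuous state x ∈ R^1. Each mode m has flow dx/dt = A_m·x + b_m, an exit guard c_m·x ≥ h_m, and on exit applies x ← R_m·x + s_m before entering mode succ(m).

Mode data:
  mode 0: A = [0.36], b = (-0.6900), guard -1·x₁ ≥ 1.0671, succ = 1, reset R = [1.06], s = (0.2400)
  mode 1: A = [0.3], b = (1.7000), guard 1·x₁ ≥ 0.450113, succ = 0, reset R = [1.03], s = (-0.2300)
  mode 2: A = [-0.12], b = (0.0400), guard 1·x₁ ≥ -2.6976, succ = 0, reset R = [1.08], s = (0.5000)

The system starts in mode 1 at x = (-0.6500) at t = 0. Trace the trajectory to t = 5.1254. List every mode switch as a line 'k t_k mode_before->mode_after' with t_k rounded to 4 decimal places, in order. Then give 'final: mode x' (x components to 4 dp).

Mode 1: guard c·x = 0.4501 hit at Δt = 0.6609 (t = 0.6609), x⁻ = (0.4501) → reset → x⁺ = (0.2336), jump to mode 0
Mode 0: guard c·x = 1.0671 hit at Δt = 1.5905 (t = 2.2514), x⁻ = (-1.0671) → reset → x⁺ = (-0.8911), jump to mode 1
Mode 1: guard c·x = 0.4501 hit at Δt = 0.8251 (t = 3.0765), x⁻ = (0.4501) → reset → x⁺ = (0.2336), jump to mode 0
Mode 0: guard c·x = 1.0671 hit at Δt = 1.5905 (t = 4.6670), x⁻ = (-1.0671) → reset → x⁺ = (-0.8911), jump to mode 1
Mode 1: flow for 0.4584 to horizon, guard not reached → x = (-0.1871)

1 0.6609 1->0
2 2.2514 0->1
3 3.0765 1->0
4 4.6670 0->1
final: 1 -0.1871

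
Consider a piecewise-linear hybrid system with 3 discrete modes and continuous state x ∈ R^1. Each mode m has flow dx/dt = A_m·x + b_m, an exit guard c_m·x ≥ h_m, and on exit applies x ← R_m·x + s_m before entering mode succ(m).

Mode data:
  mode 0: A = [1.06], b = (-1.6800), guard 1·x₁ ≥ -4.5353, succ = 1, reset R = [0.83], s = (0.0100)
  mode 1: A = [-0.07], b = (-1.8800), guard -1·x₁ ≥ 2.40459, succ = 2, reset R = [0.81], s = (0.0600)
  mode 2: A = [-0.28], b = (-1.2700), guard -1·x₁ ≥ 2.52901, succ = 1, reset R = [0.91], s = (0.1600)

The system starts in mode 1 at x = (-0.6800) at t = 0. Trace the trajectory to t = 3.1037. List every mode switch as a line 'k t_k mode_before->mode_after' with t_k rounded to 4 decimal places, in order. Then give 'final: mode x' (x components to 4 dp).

Mode 1: guard c·x = 2.4046 hit at Δt = 0.9736 (t = 0.9736), x⁻ = (-2.4046) → reset → x⁺ = (-1.8877), jump to mode 2
Mode 2: guard c·x = 2.5290 hit at Δt = 0.9904 (t = 1.9640), x⁻ = (-2.5290) → reset → x⁺ = (-2.1414), jump to mode 1
Mode 1: guard c·x = 2.4046 hit at Δt = 0.1529 (t = 2.1169), x⁻ = (-2.4046) → reset → x⁺ = (-1.8877), jump to mode 2
Mode 2: flow for 0.9868 to horizon, guard not reached → x = (-2.5270)

1 0.9736 1->2
2 1.9640 2->1
3 2.1169 1->2
final: 2 -2.5270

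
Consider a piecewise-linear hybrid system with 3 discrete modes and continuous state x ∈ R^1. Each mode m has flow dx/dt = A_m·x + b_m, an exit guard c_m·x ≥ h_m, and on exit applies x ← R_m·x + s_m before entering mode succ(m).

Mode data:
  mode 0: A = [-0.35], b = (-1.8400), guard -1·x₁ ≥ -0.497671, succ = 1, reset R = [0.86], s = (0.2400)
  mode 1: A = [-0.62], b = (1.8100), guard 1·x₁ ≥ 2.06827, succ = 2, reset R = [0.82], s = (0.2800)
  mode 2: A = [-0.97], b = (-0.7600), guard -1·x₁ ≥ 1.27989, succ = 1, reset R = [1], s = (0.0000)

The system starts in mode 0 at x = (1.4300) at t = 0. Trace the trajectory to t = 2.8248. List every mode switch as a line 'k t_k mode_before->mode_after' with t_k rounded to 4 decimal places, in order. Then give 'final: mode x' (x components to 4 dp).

1 0.4290 0->1
2 1.9980 1->2
final: 2 0.4539

Mode 0: guard c·x = -0.4977 hit at Δt = 0.4290 (t = 0.4290), x⁻ = (0.4977) → reset → x⁺ = (0.6680), jump to mode 1
Mode 1: guard c·x = 2.0683 hit at Δt = 1.5690 (t = 1.9980), x⁻ = (2.0683) → reset → x⁺ = (1.9760), jump to mode 2
Mode 2: flow for 0.8268 to horizon, guard not reached → x = (0.4539)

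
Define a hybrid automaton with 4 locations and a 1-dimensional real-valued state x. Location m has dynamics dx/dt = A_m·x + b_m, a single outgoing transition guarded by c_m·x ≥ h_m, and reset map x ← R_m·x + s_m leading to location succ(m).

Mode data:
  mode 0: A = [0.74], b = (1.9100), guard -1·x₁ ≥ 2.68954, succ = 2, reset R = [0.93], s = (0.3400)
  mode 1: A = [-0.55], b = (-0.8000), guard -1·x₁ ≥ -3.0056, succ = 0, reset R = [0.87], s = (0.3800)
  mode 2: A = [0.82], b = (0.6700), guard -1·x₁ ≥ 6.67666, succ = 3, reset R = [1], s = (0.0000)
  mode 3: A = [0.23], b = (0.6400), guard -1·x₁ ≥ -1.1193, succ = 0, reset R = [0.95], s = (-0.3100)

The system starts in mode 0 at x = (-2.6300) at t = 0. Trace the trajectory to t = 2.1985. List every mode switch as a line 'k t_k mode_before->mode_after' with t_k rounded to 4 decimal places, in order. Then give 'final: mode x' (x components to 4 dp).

Mode 0: guard c·x = 2.6895 hit at Δt = 1.0760 (t = 1.0760), x⁻ = (-2.6895) → reset → x⁺ = (-2.1613), jump to mode 2
Mode 2: flow for 1.1225 to horizon, guard not reached → x = (-4.1917)

1 1.0760 0->2
final: 2 -4.1917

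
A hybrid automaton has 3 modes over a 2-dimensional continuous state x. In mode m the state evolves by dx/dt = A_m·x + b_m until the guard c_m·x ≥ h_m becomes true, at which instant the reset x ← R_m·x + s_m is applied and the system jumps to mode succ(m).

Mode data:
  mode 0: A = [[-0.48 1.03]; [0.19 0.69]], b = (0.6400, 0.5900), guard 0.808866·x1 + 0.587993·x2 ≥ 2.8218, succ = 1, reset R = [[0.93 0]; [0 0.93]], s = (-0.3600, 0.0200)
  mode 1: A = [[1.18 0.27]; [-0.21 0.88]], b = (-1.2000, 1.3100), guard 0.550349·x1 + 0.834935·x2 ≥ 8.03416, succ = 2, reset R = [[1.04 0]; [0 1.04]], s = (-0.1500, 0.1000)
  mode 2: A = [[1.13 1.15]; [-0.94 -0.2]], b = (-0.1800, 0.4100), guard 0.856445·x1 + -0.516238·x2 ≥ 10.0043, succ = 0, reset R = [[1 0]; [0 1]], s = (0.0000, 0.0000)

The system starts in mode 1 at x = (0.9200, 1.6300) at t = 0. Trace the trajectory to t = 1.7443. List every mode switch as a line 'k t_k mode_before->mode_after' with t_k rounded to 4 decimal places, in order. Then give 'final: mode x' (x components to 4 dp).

1 1.2853 1->2
final: 2 9.9859 4.6303

Mode 1: guard c·x = 8.0342 hit at Δt = 1.2853 (t = 1.2853), x⁻ = (3.3143, 7.4379) → reset → x⁺ = (3.2969, 7.8354), jump to mode 2
Mode 2: flow for 0.4590 to horizon, guard not reached → x = (9.9859, 4.6303)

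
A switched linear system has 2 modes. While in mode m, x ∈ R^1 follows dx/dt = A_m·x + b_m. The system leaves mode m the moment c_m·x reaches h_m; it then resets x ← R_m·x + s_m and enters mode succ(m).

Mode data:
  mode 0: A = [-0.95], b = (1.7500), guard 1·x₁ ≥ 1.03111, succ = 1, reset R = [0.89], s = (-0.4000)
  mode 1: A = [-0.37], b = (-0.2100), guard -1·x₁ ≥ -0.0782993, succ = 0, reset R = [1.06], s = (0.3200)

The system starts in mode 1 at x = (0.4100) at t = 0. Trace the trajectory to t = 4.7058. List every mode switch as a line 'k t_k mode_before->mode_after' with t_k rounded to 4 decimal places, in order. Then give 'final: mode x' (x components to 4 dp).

Mode 1: guard c·x = -0.0783 hit at Δt = 1.1202 (t = 1.1202), x⁻ = (0.0783) → reset → x⁺ = (0.4030), jump to mode 0
Mode 0: guard c·x = 1.0311 hit at Δt = 0.6037 (t = 1.7239), x⁻ = (1.0311) → reset → x⁺ = (0.5177), jump to mode 1
Mode 1: guard c·x = -0.0783 hit at Δt = 1.4026 (t = 3.1265), x⁻ = (0.0783) → reset → x⁺ = (0.4030), jump to mode 0
Mode 0: guard c·x = 1.0311 hit at Δt = 0.6037 (t = 3.7302), x⁻ = (1.0311) → reset → x⁺ = (0.5177), jump to mode 1
Mode 1: flow for 0.9756 to horizon, guard not reached → x = (0.1889)

1 1.1202 1->0
2 1.7239 0->1
3 3.1265 1->0
4 3.7302 0->1
final: 1 0.1889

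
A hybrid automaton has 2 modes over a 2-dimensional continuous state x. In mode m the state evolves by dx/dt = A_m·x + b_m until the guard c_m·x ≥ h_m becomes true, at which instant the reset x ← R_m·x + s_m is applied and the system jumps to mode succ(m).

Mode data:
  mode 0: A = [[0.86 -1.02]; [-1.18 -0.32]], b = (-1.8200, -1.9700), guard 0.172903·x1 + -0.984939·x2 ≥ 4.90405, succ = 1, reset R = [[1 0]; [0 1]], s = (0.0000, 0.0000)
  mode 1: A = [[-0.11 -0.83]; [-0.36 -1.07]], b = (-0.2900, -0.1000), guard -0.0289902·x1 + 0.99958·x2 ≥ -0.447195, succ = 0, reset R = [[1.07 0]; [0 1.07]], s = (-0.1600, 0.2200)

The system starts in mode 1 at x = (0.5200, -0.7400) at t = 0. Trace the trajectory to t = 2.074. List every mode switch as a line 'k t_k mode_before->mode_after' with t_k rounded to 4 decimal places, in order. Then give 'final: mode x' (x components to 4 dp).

1 1.1445 1->0
final: 0 0.1057 -1.9484

Mode 1: guard c·x = -0.4472 hit at Δt = 1.1445 (t = 1.1445), x⁻ = (0.6348, -0.4290) → reset → x⁺ = (0.5193, -0.2390), jump to mode 0
Mode 0: flow for 0.9295 to horizon, guard not reached → x = (0.1057, -1.9484)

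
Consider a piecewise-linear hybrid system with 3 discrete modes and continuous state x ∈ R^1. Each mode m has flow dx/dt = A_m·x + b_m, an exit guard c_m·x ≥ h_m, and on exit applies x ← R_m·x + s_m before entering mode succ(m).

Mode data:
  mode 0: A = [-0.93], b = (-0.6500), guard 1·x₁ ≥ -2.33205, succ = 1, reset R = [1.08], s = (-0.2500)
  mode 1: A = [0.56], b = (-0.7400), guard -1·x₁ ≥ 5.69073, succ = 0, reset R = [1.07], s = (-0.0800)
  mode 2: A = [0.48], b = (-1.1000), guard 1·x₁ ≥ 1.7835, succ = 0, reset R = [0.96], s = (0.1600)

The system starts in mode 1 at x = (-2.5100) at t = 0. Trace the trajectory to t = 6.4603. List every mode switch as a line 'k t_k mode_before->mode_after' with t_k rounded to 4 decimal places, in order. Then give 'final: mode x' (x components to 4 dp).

1 1.0793 1->0
2 2.3791 0->1
3 3.3418 1->0
4 4.6416 0->1
5 5.6042 1->0
final: 0 -3.1663

Mode 1: guard c·x = 5.6907 hit at Δt = 1.0793 (t = 1.0793), x⁻ = (-5.6907) → reset → x⁺ = (-6.1691), jump to mode 0
Mode 0: guard c·x = -2.3321 hit at Δt = 1.2998 (t = 2.3791), x⁻ = (-2.3321) → reset → x⁺ = (-2.7686), jump to mode 1
Mode 1: guard c·x = 5.6907 hit at Δt = 0.9627 (t = 3.3418), x⁻ = (-5.6907) → reset → x⁺ = (-6.1691), jump to mode 0
Mode 0: guard c·x = -2.3321 hit at Δt = 1.2998 (t = 4.6416), x⁻ = (-2.3321) → reset → x⁺ = (-2.7686), jump to mode 1
Mode 1: guard c·x = 5.6907 hit at Δt = 0.9627 (t = 5.6042), x⁻ = (-5.6907) → reset → x⁺ = (-6.1691), jump to mode 0
Mode 0: flow for 0.8561 to horizon, guard not reached → x = (-3.1663)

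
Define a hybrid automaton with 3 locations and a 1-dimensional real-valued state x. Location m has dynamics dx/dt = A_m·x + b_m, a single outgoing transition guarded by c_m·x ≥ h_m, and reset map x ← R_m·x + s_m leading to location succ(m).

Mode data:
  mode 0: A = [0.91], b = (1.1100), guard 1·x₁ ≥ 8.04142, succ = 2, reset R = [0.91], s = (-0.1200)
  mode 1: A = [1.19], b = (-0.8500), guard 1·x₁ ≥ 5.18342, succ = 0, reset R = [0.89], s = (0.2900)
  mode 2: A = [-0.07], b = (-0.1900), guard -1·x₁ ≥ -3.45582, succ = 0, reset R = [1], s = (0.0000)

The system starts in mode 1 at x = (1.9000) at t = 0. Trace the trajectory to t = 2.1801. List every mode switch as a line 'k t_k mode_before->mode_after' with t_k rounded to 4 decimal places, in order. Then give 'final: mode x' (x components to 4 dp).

Mode 1: guard c·x = 5.1834 hit at Δt = 1.1150 (t = 1.1150), x⁻ = (5.1834) → reset → x⁺ = (4.9032), jump to mode 0
Mode 0: guard c·x = 8.0414 hit at Δt = 0.4547 (t = 1.5697), x⁻ = (8.0414) → reset → x⁺ = (7.1977), jump to mode 2
Mode 2: flow for 0.6104 to horizon, guard not reached → x = (6.7831)

1 1.1150 1->0
2 1.5697 0->2
final: 2 6.7831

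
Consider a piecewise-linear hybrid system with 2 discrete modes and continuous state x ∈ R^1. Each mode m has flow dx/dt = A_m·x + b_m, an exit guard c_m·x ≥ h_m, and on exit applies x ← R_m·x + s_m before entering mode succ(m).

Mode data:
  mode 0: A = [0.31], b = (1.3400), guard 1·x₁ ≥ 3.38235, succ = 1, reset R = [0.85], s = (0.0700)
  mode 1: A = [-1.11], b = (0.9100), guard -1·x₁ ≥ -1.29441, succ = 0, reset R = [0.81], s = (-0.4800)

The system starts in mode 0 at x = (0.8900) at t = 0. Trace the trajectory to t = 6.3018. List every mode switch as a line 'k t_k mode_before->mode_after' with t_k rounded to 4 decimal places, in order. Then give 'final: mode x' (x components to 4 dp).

Mode 0: guard c·x = 3.3824 hit at Δt = 1.2606 (t = 1.2606), x⁻ = (3.3824) → reset → x⁺ = (2.9450), jump to mode 1
Mode 1: guard c·x = -1.2944 hit at Δt = 1.3506 (t = 2.6112), x⁻ = (1.2944) → reset → x⁺ = (0.5685), jump to mode 0
Mode 0: guard c·x = 3.3824 hit at Δt = 1.4660 (t = 4.0772), x⁻ = (3.3823) → reset → x⁺ = (2.9450), jump to mode 1
Mode 1: guard c·x = -1.2944 hit at Δt = 1.3506 (t = 5.4278), x⁻ = (1.2944) → reset → x⁺ = (0.5685), jump to mode 0
Mode 0: flow for 0.8740 to horizon, guard not reached → x = (2.0906)

1 1.2606 0->1
2 2.6112 1->0
3 4.0772 0->1
4 5.4278 1->0
final: 0 2.0906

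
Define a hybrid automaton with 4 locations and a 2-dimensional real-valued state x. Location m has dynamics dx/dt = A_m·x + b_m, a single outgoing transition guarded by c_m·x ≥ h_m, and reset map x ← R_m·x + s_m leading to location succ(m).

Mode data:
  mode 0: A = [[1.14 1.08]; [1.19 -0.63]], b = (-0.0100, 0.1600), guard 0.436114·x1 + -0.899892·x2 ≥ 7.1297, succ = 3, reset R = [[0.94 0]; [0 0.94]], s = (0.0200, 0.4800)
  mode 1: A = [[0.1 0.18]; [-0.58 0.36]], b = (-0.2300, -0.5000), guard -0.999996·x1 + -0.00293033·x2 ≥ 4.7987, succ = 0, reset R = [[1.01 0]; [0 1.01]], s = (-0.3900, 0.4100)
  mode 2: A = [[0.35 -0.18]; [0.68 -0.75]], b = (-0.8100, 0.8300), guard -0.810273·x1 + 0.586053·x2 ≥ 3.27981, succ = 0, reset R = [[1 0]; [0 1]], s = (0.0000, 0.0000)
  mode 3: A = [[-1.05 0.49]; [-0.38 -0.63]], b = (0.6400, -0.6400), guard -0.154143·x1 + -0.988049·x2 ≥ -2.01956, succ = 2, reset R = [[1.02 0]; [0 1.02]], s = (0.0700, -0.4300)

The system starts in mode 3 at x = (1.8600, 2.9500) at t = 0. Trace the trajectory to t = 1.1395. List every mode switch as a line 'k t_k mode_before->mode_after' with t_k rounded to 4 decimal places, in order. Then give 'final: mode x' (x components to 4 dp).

1 0.4222 3->2
final: 2 1.5375 1.9074

Mode 3: guard c·x = -2.0196 hit at Δt = 0.4222 (t = 0.4222), x⁻ = (1.7943, 1.7641) → reset → x⁺ = (1.9002, 1.3693), jump to mode 2
Mode 2: flow for 0.7173 to horizon, guard not reached → x = (1.5375, 1.9074)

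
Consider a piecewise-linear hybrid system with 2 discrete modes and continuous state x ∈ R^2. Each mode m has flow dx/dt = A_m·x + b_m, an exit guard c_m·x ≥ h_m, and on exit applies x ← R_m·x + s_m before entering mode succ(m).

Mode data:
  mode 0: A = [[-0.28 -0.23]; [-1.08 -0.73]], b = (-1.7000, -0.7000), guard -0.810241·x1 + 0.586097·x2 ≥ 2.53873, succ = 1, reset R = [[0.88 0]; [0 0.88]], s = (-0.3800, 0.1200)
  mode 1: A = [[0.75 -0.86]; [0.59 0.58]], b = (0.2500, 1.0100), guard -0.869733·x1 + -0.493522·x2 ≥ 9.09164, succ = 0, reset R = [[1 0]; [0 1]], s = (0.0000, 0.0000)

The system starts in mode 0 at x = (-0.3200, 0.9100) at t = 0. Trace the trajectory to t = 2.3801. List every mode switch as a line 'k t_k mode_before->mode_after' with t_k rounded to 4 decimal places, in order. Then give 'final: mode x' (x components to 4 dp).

1 1.3184 0->1
final: 1 -6.2545 0.1500

Mode 0: guard c·x = 2.5387 hit at Δt = 1.3184 (t = 1.3184), x⁻ = (-2.3049, 1.1451) → reset → x⁺ = (-2.4084, 1.1277), jump to mode 1
Mode 1: flow for 1.0617 to horizon, guard not reached → x = (-6.2545, 0.1500)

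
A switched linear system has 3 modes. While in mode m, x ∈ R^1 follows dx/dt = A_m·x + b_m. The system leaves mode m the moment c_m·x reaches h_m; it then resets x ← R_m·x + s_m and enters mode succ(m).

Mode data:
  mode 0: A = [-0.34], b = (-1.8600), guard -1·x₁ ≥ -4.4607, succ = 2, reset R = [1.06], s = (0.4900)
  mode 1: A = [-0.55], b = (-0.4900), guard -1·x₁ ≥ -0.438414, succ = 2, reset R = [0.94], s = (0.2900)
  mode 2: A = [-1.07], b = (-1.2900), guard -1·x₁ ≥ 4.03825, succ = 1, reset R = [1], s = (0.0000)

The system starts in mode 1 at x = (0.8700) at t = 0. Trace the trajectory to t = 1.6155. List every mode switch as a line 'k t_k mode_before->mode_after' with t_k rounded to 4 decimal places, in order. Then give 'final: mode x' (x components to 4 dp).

1 0.5112 1->2
final: 2 -0.6203

Mode 1: guard c·x = -0.4384 hit at Δt = 0.5112 (t = 0.5112), x⁻ = (0.4384) → reset → x⁺ = (0.7021), jump to mode 2
Mode 2: flow for 1.1043 to horizon, guard not reached → x = (-0.6203)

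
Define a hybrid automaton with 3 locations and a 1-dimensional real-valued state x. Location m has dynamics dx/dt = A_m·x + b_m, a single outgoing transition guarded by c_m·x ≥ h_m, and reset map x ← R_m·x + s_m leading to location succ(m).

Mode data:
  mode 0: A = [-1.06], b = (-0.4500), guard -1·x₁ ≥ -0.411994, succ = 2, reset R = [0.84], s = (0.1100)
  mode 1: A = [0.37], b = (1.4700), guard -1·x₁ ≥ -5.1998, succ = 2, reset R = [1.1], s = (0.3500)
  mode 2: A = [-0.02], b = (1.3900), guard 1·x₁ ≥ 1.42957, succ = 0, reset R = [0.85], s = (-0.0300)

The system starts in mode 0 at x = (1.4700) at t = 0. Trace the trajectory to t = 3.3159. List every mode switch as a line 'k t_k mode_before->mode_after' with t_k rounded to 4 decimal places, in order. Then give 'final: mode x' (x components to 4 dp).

1 0.7712 0->2
2 1.4812 2->0
3 2.0987 0->2
4 2.8087 2->0
final: 0 0.5157

Mode 0: guard c·x = -0.4120 hit at Δt = 0.7712 (t = 0.7712), x⁻ = (0.4120) → reset → x⁺ = (0.4561), jump to mode 2
Mode 2: guard c·x = 1.4296 hit at Δt = 0.7100 (t = 1.4812), x⁻ = (1.4296) → reset → x⁺ = (1.1851), jump to mode 0
Mode 0: guard c·x = -0.4120 hit at Δt = 0.6175 (t = 2.0987), x⁻ = (0.4120) → reset → x⁺ = (0.4561), jump to mode 2
Mode 2: guard c·x = 1.4296 hit at Δt = 0.7100 (t = 2.8087), x⁻ = (1.4296) → reset → x⁺ = (1.1851), jump to mode 0
Mode 0: flow for 0.5072 to horizon, guard not reached → x = (0.5157)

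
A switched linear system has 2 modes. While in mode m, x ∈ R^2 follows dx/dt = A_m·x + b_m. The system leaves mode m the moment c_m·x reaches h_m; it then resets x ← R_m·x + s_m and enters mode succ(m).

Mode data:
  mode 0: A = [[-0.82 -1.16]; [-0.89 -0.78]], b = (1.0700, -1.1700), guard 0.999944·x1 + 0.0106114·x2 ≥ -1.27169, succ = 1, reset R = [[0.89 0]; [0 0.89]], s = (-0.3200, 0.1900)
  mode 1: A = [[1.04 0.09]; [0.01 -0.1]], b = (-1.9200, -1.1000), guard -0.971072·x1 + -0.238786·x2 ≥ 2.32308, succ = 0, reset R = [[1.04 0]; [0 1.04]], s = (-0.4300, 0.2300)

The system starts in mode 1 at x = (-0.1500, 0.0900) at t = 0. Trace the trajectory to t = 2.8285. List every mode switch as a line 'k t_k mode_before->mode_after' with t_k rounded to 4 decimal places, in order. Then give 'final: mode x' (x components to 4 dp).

Mode 1: guard c·x = 2.3231 hit at Δt = 0.6821 (t = 0.6821), x⁻ = (-2.2329, -0.6483) → reset → x⁺ = (-2.7522, -0.4443), jump to mode 0
Mode 0: guard c·x = -1.2717 hit at Δt = 0.5128 (t = 1.1949), x⁻ = (-1.2709, -0.0798) → reset → x⁺ = (-1.4511, 0.1189), jump to mode 1
Mode 1: guard c·x = 2.3231 hit at Δt = 0.2335 (t = 1.4284), x⁻ = (-2.3574, -0.1420) → reset → x⁺ = (-2.8817, 0.0823), jump to mode 0
Mode 0: guard c·x = -1.2717 hit at Δt = 0.6819 (t = 2.1103), x⁻ = (-1.2753, 0.3334) → reset → x⁺ = (-1.4550, 0.4867), jump to mode 1
Mode 1: guard c·x = 2.3231 hit at Δt = 0.2531 (t = 2.3634), x⁻ = (-2.4402, 0.1948) → reset → x⁺ = (-2.9678, 0.4326), jump to mode 0
Mode 0: flow for 0.4651 to horizon, guard not reached → x = (-1.8808, 0.6596)

1 0.6821 1->0
2 1.1949 0->1
3 1.4284 1->0
4 2.1103 0->1
5 2.3634 1->0
final: 0 -1.8808 0.6596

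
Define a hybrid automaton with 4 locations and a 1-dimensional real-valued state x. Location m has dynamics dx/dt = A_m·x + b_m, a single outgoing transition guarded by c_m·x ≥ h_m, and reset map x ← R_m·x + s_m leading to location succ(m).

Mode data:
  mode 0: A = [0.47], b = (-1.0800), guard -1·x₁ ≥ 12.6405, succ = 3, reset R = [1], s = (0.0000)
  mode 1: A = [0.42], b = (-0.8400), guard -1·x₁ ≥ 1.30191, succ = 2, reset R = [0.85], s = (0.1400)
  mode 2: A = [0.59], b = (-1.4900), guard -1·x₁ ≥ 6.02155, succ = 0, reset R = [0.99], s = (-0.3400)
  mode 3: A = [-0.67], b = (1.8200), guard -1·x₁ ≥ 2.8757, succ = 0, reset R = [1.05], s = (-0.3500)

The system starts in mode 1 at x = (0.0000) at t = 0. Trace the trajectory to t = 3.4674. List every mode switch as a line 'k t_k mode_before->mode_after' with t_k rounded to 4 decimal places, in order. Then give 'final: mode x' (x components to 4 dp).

1 1.1937 1->2
2 2.7108 2->0
final: 0 -9.9735

Mode 1: guard c·x = 1.3019 hit at Δt = 1.1937 (t = 1.1937), x⁻ = (-1.3019) → reset → x⁺ = (-0.9666), jump to mode 2
Mode 2: guard c·x = 6.0216 hit at Δt = 1.5171 (t = 2.7108), x⁻ = (-6.0216) → reset → x⁺ = (-6.3013), jump to mode 0
Mode 0: flow for 0.7566 to horizon, guard not reached → x = (-9.9735)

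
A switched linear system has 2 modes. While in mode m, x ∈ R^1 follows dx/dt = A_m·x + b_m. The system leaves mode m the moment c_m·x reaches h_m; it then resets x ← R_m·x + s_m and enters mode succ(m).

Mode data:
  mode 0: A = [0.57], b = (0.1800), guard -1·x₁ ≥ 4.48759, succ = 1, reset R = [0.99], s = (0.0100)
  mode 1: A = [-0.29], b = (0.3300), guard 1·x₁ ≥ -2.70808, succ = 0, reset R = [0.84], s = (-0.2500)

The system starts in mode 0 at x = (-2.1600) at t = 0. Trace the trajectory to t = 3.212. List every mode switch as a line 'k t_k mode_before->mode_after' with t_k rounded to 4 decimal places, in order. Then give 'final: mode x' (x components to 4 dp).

1 1.4321 0->1
2 2.7096 1->0
final: 0 -3.2573

Mode 0: guard c·x = 4.4876 hit at Δt = 1.4321 (t = 1.4321), x⁻ = (-4.4876) → reset → x⁺ = (-4.4327), jump to mode 1
Mode 1: guard c·x = -2.7081 hit at Δt = 1.2775 (t = 2.7096), x⁻ = (-2.7081) → reset → x⁺ = (-2.5248), jump to mode 0
Mode 0: flow for 0.5024 to horizon, guard not reached → x = (-3.2573)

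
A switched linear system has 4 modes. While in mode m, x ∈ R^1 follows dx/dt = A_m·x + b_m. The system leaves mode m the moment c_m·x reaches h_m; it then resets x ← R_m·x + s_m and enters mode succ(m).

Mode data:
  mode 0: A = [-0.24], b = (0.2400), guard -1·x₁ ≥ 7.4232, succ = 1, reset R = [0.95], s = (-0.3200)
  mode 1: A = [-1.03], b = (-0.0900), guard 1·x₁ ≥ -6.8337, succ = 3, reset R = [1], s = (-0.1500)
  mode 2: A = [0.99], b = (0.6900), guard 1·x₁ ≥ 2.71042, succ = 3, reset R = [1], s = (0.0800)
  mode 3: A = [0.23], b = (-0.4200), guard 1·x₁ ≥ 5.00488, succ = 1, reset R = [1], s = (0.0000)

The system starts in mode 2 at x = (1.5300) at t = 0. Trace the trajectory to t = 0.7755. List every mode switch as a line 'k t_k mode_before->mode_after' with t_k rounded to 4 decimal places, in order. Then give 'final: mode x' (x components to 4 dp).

Mode 2: guard c·x = 2.7104 hit at Δt = 0.4296 (t = 0.4296), x⁻ = (2.7104) → reset → x⁺ = (2.7904), jump to mode 3
Mode 3: flow for 0.3459 to horizon, guard not reached → x = (2.8703)

1 0.4296 2->3
final: 3 2.8703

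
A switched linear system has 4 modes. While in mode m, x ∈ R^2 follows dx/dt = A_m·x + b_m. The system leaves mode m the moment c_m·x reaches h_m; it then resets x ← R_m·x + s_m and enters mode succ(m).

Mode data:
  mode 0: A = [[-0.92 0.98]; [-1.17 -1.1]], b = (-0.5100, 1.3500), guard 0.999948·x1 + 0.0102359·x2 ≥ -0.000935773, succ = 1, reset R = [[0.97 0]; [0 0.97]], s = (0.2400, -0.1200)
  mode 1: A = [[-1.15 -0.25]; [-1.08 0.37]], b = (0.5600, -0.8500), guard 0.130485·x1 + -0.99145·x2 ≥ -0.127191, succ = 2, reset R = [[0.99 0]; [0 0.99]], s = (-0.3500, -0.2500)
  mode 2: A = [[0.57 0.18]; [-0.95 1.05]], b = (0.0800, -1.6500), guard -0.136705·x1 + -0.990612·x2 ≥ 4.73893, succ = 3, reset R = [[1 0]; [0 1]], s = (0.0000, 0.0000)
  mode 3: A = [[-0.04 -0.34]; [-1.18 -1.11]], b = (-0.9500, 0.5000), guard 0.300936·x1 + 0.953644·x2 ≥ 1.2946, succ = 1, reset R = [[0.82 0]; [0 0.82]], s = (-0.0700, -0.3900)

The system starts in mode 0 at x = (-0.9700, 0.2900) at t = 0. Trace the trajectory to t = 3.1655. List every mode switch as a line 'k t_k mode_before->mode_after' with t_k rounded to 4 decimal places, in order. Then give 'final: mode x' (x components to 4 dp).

Mode 0: guard c·x = -0.0009 hit at Δt = 1.0893 (t = 1.0893), x⁻ = (-0.0136, 1.2351) → reset → x⁺ = (0.2268, 1.0780), jump to mode 1
Mode 1: guard c·x = -0.1272 hit at Δt = 1.0198 (t = 2.1091), x⁻ = (0.3203, 0.1704) → reset → x⁺ = (-0.0329, -0.0813), jump to mode 2
Mode 2: flow for 1.0564 to horizon, guard not reached → x = (-0.2734, -3.3059)

1 1.0893 0->1
2 2.1091 1->2
final: 2 -0.2734 -3.3059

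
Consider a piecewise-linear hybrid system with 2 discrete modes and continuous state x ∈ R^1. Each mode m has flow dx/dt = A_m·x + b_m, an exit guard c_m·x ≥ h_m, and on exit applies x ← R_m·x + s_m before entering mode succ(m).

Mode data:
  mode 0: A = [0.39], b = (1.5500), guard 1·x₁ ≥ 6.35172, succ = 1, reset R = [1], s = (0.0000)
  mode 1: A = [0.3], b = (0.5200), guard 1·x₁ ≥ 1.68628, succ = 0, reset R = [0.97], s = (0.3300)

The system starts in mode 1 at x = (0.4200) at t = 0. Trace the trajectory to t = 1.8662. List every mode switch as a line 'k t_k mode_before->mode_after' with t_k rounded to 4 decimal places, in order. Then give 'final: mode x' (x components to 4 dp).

Mode 1: guard c·x = 1.6863 hit at Δt = 1.5417 (t = 1.5417), x⁻ = (1.6863) → reset → x⁺ = (1.9657), jump to mode 0
Mode 0: flow for 0.3245 to horizon, guard not reached → x = (2.7671)

1 1.5417 1->0
final: 0 2.7671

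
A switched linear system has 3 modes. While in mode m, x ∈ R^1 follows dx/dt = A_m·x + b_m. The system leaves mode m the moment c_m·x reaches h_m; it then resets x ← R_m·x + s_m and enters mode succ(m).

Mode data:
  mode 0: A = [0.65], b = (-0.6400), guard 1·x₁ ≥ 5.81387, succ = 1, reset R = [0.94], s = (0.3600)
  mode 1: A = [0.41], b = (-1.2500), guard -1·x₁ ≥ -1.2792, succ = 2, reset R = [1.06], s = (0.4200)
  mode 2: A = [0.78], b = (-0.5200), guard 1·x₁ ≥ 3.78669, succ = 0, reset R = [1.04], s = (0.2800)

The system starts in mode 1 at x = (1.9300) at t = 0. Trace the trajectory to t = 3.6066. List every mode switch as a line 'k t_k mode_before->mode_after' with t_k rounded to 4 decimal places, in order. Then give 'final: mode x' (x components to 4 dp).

1 1.1183 1->2
2 2.4441 2->0
3 3.0612 0->1
final: 1 6.5207

Mode 1: guard c·x = -1.2792 hit at Δt = 1.1183 (t = 1.1183), x⁻ = (1.2792) → reset → x⁺ = (1.7760), jump to mode 2
Mode 2: guard c·x = 3.7867 hit at Δt = 1.3258 (t = 2.4441), x⁻ = (3.7867) → reset → x⁺ = (4.2182), jump to mode 0
Mode 0: guard c·x = 5.8139 hit at Δt = 0.6171 (t = 3.0612), x⁻ = (5.8139) → reset → x⁺ = (5.8250), jump to mode 1
Mode 1: flow for 0.5454 to horizon, guard not reached → x = (6.5207)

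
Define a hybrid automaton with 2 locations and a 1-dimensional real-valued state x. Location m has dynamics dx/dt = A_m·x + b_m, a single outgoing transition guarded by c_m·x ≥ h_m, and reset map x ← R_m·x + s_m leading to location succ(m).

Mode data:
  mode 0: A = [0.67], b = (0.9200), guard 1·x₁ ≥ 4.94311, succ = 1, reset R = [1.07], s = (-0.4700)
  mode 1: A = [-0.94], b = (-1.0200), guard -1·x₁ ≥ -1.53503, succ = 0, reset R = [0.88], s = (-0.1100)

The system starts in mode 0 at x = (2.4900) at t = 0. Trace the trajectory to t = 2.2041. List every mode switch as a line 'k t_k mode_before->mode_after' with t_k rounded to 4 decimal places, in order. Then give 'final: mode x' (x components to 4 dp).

Mode 0: guard c·x = 4.9431 hit at Δt = 0.7338 (t = 0.7338), x⁻ = (4.9431) → reset → x⁺ = (4.8191), jump to mode 1
Mode 1: guard c·x = -1.5350 hit at Δt = 0.8643 (t = 1.5981), x⁻ = (1.5350) → reset → x⁺ = (1.2408), jump to mode 0
Mode 0: flow for 0.6060 to horizon, guard not reached → x = (2.5500)

1 0.7338 0->1
2 1.5981 1->0
final: 0 2.5500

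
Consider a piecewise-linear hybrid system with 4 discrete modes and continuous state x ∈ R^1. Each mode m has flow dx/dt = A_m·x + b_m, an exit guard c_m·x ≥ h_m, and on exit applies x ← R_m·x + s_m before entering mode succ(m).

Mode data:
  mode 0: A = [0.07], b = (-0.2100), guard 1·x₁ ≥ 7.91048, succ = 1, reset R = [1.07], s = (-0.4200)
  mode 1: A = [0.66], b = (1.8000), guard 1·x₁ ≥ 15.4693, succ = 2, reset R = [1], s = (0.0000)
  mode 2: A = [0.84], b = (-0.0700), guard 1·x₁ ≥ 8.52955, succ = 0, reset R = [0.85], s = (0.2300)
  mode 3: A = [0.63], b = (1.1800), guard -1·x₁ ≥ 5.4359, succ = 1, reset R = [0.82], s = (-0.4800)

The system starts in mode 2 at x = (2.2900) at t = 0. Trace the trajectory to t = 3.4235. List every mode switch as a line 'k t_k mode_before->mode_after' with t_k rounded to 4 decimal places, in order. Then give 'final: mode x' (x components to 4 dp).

Mode 2: guard c·x = 8.5296 hit at Δt = 1.5979 (t = 1.5979), x⁻ = (8.5296) → reset → x⁺ = (7.4801), jump to mode 0
Mode 0: guard c·x = 7.9105 hit at Δt = 1.3103 (t = 2.9082), x⁻ = (7.9105) → reset → x⁺ = (8.0442), jump to mode 1
Mode 1: flow for 0.5153 to horizon, guard not reached → x = (12.4074)

1 1.5979 2->0
2 2.9082 0->1
final: 1 12.4074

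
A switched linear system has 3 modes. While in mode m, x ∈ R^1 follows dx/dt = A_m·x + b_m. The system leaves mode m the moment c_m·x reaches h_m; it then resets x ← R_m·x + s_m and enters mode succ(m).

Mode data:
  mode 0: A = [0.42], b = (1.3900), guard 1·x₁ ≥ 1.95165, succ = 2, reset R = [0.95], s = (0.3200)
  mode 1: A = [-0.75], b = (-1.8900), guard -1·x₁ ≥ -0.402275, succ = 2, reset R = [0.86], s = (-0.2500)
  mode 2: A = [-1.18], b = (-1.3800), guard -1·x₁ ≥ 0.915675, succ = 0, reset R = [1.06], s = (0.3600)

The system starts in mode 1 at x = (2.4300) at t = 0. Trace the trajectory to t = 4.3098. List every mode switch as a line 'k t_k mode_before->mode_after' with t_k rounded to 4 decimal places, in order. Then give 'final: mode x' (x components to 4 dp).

1 0.7027 1->2
2 2.0642 2->0
3 3.6535 0->2
final: 2 0.3718

Mode 1: guard c·x = -0.4023 hit at Δt = 0.7027 (t = 0.7027), x⁻ = (0.4023) → reset → x⁺ = (0.0960), jump to mode 2
Mode 2: guard c·x = 0.9157 hit at Δt = 1.3615 (t = 2.0642), x⁻ = (-0.9157) → reset → x⁺ = (-0.6106), jump to mode 0
Mode 0: guard c·x = 1.9517 hit at Δt = 1.5893 (t = 3.6535), x⁻ = (1.9517) → reset → x⁺ = (2.1741), jump to mode 2
Mode 2: flow for 0.6563 to horizon, guard not reached → x = (0.3718)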